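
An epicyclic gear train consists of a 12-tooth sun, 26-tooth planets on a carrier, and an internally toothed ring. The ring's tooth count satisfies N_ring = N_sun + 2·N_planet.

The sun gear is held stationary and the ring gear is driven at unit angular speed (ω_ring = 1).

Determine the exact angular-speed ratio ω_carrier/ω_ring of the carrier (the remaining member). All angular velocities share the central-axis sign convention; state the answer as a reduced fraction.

16/19

N_ring = 12 + 2·26 = 64
12(ω_s−ω_c) = −64(ω_r−ω_c),  ω_s=0, ω_r=1
12(0−ω_c) = −64(1−ω_c)  ⇒  76ω_c = 64  ⇒  ω_c = 16/19
ω_c/ω_r = 16/19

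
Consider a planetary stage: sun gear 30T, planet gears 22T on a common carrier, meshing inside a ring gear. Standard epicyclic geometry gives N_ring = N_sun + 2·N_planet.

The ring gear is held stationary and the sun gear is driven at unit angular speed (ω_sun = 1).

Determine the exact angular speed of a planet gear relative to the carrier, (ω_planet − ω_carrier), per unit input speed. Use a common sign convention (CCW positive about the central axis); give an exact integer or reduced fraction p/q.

N_ring = 30 + 2·22 = 74
30(ω_s−ω_c) = −74(ω_r−ω_c),  ω_r=0, ω_s=1
30(1−ω_c) = −74(0−ω_c)  ⇒  104ω_c = 30  ⇒  ω_c = 15/52
sun–planet: 30·(1−15/52) = −22·(ω_p−ω_c)  ⇒  ω_p−ω_c = −(30/22)·(37/52) = -555/572

-555/572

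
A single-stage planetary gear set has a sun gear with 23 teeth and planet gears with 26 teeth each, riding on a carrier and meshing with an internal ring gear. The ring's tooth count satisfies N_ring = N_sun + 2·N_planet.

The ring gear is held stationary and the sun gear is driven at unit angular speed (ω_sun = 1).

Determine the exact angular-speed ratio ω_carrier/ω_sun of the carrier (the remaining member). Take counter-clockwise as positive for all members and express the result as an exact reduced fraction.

23/98

N_ring = 23 + 2·26 = 75
23(ω_s−ω_c) = −75(ω_r−ω_c),  ω_r=0, ω_s=1
23(1−ω_c) = −75(0−ω_c)  ⇒  98ω_c = 23  ⇒  ω_c = 23/98
ω_c/ω_s = 23/98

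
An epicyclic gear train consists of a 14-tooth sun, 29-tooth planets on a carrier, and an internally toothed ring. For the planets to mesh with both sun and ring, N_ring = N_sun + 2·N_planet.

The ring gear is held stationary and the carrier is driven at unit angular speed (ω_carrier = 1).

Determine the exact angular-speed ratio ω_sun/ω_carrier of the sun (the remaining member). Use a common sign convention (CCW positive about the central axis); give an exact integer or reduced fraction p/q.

43/7

N_ring = 14 + 2·29 = 72
14(ω_s−ω_c) = −72(ω_r−ω_c),  ω_r=0, ω_c=1
ω_s = 1 − (72/14)(0−1) = 43/7
ω_s/ω_c = 43/7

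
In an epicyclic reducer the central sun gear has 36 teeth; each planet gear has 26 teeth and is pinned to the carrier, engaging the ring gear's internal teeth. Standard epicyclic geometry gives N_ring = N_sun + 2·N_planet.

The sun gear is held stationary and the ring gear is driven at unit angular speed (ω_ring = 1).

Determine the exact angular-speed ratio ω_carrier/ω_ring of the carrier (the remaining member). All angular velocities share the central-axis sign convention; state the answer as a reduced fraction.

22/31

N_ring = 36 + 2·26 = 88
36(ω_s−ω_c) = −88(ω_r−ω_c),  ω_s=0, ω_r=1
36(0−ω_c) = −88(1−ω_c)  ⇒  124ω_c = 88  ⇒  ω_c = 22/31
ω_c/ω_r = 22/31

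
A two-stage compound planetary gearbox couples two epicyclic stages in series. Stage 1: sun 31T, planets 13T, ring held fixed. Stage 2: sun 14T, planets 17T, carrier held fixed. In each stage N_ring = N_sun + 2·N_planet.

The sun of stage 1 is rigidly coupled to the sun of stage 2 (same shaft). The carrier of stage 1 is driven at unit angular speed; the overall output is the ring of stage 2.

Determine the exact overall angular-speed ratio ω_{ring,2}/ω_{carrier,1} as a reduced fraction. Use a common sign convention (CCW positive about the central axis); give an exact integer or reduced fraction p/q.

Stage 1: N_ring = 31 + 2·13 = 57
Stage 1: 31(ω_s−ω_c) = −57(ω_r−ω_c),  ω_r=0, ω_c=1
Stage 1: ω_s = 1 − (57/31)(0−1) = 88/31
  ⇒ ω_s¹/ω_c¹ = 88/31
Stage 2: N_ring = 14 + 2·17 = 48
Stage 2: 14(ω_s−ω_c) = −48(ω_r−ω_c),  ω_c=0, ω_s=1
Stage 2: ω_r = 0 − (14/48)(1−0) = -7/24
  ⇒ ω_r²/ω_s² = -7/24
Coupling ω_s² = ω_s¹ ⇒ overall = 88/31 × -7/24 = -77/93

-77/93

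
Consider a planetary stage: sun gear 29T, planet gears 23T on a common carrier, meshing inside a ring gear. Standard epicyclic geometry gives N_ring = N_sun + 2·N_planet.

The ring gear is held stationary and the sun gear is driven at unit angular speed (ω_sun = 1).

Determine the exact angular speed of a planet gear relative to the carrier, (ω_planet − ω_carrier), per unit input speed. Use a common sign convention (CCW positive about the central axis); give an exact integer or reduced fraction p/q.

-2175/2392

N_ring = 29 + 2·23 = 75
29(ω_s−ω_c) = −75(ω_r−ω_c),  ω_r=0, ω_s=1
29(1−ω_c) = −75(0−ω_c)  ⇒  104ω_c = 29  ⇒  ω_c = 29/104
sun–planet: 29·(1−29/104) = −23·(ω_p−ω_c)  ⇒  ω_p−ω_c = −(29/23)·(75/104) = -2175/2392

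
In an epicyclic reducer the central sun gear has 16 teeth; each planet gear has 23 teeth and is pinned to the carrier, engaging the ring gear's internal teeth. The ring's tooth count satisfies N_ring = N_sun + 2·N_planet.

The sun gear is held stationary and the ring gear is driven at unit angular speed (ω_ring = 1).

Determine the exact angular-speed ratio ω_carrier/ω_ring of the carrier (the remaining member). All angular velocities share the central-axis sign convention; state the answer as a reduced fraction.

31/39

N_ring = 16 + 2·23 = 62
16(ω_s−ω_c) = −62(ω_r−ω_c),  ω_s=0, ω_r=1
16(0−ω_c) = −62(1−ω_c)  ⇒  78ω_c = 62  ⇒  ω_c = 31/39
ω_c/ω_r = 31/39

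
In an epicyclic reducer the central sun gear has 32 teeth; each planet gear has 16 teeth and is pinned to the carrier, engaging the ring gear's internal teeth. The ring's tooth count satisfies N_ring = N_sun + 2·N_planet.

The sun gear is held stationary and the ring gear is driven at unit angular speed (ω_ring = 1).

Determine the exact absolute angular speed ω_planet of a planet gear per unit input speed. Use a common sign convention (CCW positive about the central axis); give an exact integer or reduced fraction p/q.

N_ring = 32 + 2·16 = 64
32(ω_s−ω_c) = −64(ω_r−ω_c),  ω_s=0, ω_r=1
32(0−ω_c) = −64(1−ω_c)  ⇒  96ω_c = 64  ⇒  ω_c = 2/3
sun–planet: 32·(0−2/3) = −16·(ω_p−ω_c)  ⇒  ω_p−ω_c = −(32/16)·(-2/3) = 4/3
ω_p = 2/3 + 4/3 = 2

2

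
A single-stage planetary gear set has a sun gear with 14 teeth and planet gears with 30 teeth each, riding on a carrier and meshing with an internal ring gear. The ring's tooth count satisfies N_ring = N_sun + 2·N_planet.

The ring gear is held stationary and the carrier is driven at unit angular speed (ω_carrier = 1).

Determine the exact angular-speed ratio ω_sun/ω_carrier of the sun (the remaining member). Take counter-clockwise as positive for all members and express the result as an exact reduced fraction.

N_ring = 14 + 2·30 = 74
14(ω_s−ω_c) = −74(ω_r−ω_c),  ω_r=0, ω_c=1
ω_s = 1 − (74/14)(0−1) = 44/7
ω_s/ω_c = 44/7

44/7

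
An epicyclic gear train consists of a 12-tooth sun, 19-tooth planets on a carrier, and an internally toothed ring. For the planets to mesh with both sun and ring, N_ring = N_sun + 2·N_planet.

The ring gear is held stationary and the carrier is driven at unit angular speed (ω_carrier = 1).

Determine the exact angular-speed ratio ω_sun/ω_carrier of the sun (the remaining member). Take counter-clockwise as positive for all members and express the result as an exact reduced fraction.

31/6

N_ring = 12 + 2·19 = 50
12(ω_s−ω_c) = −50(ω_r−ω_c),  ω_r=0, ω_c=1
ω_s = 1 − (50/12)(0−1) = 31/6
ω_s/ω_c = 31/6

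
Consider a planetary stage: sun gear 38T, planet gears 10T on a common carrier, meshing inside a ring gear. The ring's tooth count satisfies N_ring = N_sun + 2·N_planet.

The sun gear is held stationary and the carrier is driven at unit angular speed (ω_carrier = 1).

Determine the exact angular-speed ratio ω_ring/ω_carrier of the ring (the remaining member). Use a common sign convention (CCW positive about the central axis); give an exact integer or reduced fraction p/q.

48/29

N_ring = 38 + 2·10 = 58
38(ω_s−ω_c) = −58(ω_r−ω_c),  ω_s=0, ω_c=1
ω_r = 1 − (38/58)(0−1) = 48/29
ω_r/ω_c = 48/29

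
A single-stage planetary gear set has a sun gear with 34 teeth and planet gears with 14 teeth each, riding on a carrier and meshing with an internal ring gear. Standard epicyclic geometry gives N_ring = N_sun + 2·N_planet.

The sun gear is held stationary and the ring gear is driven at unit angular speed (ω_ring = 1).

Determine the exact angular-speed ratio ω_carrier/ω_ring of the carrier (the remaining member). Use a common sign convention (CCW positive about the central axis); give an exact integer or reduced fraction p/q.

31/48

N_ring = 34 + 2·14 = 62
34(ω_s−ω_c) = −62(ω_r−ω_c),  ω_s=0, ω_r=1
34(0−ω_c) = −62(1−ω_c)  ⇒  96ω_c = 62  ⇒  ω_c = 31/48
ω_c/ω_r = 31/48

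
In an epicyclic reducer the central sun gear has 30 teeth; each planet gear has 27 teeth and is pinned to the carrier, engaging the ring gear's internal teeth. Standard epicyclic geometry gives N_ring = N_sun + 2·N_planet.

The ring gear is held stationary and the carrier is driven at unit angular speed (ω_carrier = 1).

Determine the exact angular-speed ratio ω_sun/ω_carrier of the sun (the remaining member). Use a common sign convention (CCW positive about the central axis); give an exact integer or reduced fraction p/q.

N_ring = 30 + 2·27 = 84
30(ω_s−ω_c) = −84(ω_r−ω_c),  ω_r=0, ω_c=1
ω_s = 1 − (84/30)(0−1) = 19/5
ω_s/ω_c = 19/5

19/5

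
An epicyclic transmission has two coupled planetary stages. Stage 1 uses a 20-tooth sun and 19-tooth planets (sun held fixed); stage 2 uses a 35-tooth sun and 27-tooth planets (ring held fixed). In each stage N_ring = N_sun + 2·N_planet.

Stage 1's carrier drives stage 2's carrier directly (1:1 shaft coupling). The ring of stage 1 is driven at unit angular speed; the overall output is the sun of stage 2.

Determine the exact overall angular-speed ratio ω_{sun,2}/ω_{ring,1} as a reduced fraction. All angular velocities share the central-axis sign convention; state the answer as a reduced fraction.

3596/1365

Stage 1: N_ring = 20 + 2·19 = 58
Stage 1: 20(ω_s−ω_c) = −58(ω_r−ω_c),  ω_s=0, ω_r=1
Stage 1: 20(0−ω_c) = −58(1−ω_c)  ⇒  78ω_c = 58  ⇒  ω_c = 29/39
  ⇒ ω_c¹/ω_r¹ = 29/39
Stage 2: N_ring = 35 + 2·27 = 89
Stage 2: 35(ω_s−ω_c) = −89(ω_r−ω_c),  ω_r=0, ω_c=1
Stage 2: ω_s = 1 − (89/35)(0−1) = 124/35
  ⇒ ω_s²/ω_c² = 124/35
Coupling ω_c² = ω_c¹ ⇒ overall = 29/39 × 124/35 = 3596/1365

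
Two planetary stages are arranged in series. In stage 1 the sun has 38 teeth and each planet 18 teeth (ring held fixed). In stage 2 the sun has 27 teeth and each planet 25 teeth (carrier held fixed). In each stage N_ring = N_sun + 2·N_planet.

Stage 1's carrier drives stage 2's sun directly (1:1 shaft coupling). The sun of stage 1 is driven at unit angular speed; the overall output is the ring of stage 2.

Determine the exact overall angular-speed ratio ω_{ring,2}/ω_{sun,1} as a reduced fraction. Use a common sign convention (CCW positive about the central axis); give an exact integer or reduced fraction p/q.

-513/4312

Stage 1: N_ring = 38 + 2·18 = 74
Stage 1: 38(ω_s−ω_c) = −74(ω_r−ω_c),  ω_r=0, ω_s=1
Stage 1: 38(1−ω_c) = −74(0−ω_c)  ⇒  112ω_c = 38  ⇒  ω_c = 19/56
  ⇒ ω_c¹/ω_s¹ = 19/56
Stage 2: N_ring = 27 + 2·25 = 77
Stage 2: 27(ω_s−ω_c) = −77(ω_r−ω_c),  ω_c=0, ω_s=1
Stage 2: ω_r = 0 − (27/77)(1−0) = -27/77
  ⇒ ω_r²/ω_s² = -27/77
Coupling ω_s² = ω_c¹ ⇒ overall = 19/56 × -27/77 = -513/4312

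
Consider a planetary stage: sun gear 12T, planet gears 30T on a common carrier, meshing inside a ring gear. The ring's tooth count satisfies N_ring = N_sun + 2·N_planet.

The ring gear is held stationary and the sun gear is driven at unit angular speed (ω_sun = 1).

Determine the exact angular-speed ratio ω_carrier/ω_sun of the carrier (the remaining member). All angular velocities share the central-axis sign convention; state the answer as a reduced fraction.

1/7

N_ring = 12 + 2·30 = 72
12(ω_s−ω_c) = −72(ω_r−ω_c),  ω_r=0, ω_s=1
12(1−ω_c) = −72(0−ω_c)  ⇒  84ω_c = 12  ⇒  ω_c = 1/7
ω_c/ω_s = 1/7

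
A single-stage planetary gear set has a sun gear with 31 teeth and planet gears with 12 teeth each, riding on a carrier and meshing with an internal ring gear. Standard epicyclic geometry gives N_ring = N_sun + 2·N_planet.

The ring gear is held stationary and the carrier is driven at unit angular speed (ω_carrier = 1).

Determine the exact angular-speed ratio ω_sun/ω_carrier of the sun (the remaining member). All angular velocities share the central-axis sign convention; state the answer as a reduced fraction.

N_ring = 31 + 2·12 = 55
31(ω_s−ω_c) = −55(ω_r−ω_c),  ω_r=0, ω_c=1
ω_s = 1 − (55/31)(0−1) = 86/31
ω_s/ω_c = 86/31

86/31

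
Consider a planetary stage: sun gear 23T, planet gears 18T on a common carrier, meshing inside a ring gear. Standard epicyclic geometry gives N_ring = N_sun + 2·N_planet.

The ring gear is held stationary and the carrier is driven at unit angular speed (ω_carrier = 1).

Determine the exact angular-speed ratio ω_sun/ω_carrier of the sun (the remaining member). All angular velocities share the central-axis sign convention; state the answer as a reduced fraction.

82/23

N_ring = 23 + 2·18 = 59
23(ω_s−ω_c) = −59(ω_r−ω_c),  ω_r=0, ω_c=1
ω_s = 1 − (59/23)(0−1) = 82/23
ω_s/ω_c = 82/23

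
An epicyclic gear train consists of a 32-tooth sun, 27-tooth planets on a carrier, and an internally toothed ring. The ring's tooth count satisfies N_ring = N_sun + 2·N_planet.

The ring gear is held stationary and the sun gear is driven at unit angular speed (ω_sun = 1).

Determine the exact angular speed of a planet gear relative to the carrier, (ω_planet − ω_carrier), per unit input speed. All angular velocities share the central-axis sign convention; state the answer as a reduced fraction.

-1376/1593

N_ring = 32 + 2·27 = 86
32(ω_s−ω_c) = −86(ω_r−ω_c),  ω_r=0, ω_s=1
32(1−ω_c) = −86(0−ω_c)  ⇒  118ω_c = 32  ⇒  ω_c = 16/59
sun–planet: 32·(1−16/59) = −27·(ω_p−ω_c)  ⇒  ω_p−ω_c = −(32/27)·(43/59) = -1376/1593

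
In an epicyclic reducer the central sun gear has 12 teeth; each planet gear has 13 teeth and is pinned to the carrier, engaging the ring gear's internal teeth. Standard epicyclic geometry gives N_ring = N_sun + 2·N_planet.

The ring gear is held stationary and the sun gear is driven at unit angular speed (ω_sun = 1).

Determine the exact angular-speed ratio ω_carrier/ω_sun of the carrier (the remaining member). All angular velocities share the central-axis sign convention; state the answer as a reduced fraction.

6/25

N_ring = 12 + 2·13 = 38
12(ω_s−ω_c) = −38(ω_r−ω_c),  ω_r=0, ω_s=1
12(1−ω_c) = −38(0−ω_c)  ⇒  50ω_c = 12  ⇒  ω_c = 6/25
ω_c/ω_s = 6/25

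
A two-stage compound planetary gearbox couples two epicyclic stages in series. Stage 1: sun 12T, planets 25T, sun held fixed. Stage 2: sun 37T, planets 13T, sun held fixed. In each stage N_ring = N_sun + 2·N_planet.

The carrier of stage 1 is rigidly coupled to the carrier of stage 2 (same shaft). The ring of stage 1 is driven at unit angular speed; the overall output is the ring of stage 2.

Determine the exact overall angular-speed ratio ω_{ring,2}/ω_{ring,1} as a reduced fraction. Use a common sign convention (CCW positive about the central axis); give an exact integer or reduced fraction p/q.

3100/2331

Stage 1: N_ring = 12 + 2·25 = 62
Stage 1: 12(ω_s−ω_c) = −62(ω_r−ω_c),  ω_s=0, ω_r=1
Stage 1: 12(0−ω_c) = −62(1−ω_c)  ⇒  74ω_c = 62  ⇒  ω_c = 31/37
  ⇒ ω_c¹/ω_r¹ = 31/37
Stage 2: N_ring = 37 + 2·13 = 63
Stage 2: 37(ω_s−ω_c) = −63(ω_r−ω_c),  ω_s=0, ω_c=1
Stage 2: ω_r = 1 − (37/63)(0−1) = 100/63
  ⇒ ω_r²/ω_c² = 100/63
Coupling ω_c² = ω_c¹ ⇒ overall = 31/37 × 100/63 = 3100/2331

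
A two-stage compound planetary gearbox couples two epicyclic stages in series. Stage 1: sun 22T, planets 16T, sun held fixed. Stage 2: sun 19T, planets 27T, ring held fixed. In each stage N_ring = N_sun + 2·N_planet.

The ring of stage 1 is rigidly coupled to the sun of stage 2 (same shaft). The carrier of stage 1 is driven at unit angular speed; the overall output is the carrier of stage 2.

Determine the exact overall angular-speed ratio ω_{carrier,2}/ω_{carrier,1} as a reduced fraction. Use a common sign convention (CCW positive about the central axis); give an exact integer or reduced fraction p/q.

361/1242

Stage 1: N_ring = 22 + 2·16 = 54
Stage 1: 22(ω_s−ω_c) = −54(ω_r−ω_c),  ω_s=0, ω_c=1
Stage 1: ω_r = 1 − (22/54)(0−1) = 38/27
  ⇒ ω_r¹/ω_c¹ = 38/27
Stage 2: N_ring = 19 + 2·27 = 73
Stage 2: 19(ω_s−ω_c) = −73(ω_r−ω_c),  ω_r=0, ω_s=1
Stage 2: 19(1−ω_c) = −73(0−ω_c)  ⇒  92ω_c = 19  ⇒  ω_c = 19/92
  ⇒ ω_c²/ω_s² = 19/92
Coupling ω_s² = ω_r¹ ⇒ overall = 38/27 × 19/92 = 361/1242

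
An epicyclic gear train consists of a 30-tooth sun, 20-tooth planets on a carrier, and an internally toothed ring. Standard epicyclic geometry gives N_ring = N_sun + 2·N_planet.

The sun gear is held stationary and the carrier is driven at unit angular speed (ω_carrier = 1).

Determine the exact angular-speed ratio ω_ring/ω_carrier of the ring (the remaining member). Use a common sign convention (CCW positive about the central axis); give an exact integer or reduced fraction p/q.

10/7

N_ring = 30 + 2·20 = 70
30(ω_s−ω_c) = −70(ω_r−ω_c),  ω_s=0, ω_c=1
ω_r = 1 − (30/70)(0−1) = 10/7
ω_r/ω_c = 10/7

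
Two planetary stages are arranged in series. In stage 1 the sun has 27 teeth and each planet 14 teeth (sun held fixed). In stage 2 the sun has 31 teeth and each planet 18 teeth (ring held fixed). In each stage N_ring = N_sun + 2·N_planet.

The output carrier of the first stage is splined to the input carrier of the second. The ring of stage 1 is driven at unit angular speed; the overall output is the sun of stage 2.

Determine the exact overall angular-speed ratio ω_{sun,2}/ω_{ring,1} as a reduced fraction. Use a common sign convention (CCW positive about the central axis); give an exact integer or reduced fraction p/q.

2695/1271

Stage 1: N_ring = 27 + 2·14 = 55
Stage 1: 27(ω_s−ω_c) = −55(ω_r−ω_c),  ω_s=0, ω_r=1
Stage 1: 27(0−ω_c) = −55(1−ω_c)  ⇒  82ω_c = 55  ⇒  ω_c = 55/82
  ⇒ ω_c¹/ω_r¹ = 55/82
Stage 2: N_ring = 31 + 2·18 = 67
Stage 2: 31(ω_s−ω_c) = −67(ω_r−ω_c),  ω_r=0, ω_c=1
Stage 2: ω_s = 1 − (67/31)(0−1) = 98/31
  ⇒ ω_s²/ω_c² = 98/31
Coupling ω_c² = ω_c¹ ⇒ overall = 55/82 × 98/31 = 2695/1271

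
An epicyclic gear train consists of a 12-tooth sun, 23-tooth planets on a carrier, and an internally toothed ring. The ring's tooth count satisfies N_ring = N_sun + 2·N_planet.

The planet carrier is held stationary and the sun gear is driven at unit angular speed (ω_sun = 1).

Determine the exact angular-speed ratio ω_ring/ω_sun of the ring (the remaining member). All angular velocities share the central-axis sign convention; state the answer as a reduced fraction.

-6/29

N_ring = 12 + 2·23 = 58
12(ω_s−ω_c) = −58(ω_r−ω_c),  ω_c=0, ω_s=1
ω_r = 0 − (12/58)(1−0) = -6/29
ω_r/ω_s = -6/29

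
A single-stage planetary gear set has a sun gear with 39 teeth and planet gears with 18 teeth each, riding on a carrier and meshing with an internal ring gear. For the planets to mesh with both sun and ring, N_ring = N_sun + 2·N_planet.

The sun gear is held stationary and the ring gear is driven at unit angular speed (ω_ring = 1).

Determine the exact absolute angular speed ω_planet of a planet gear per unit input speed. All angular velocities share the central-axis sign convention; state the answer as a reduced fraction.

N_ring = 39 + 2·18 = 75
39(ω_s−ω_c) = −75(ω_r−ω_c),  ω_s=0, ω_r=1
39(0−ω_c) = −75(1−ω_c)  ⇒  114ω_c = 75  ⇒  ω_c = 25/38
sun–planet: 39·(0−25/38) = −18·(ω_p−ω_c)  ⇒  ω_p−ω_c = −(39/18)·(-25/38) = 325/228
ω_p = 25/38 + 325/228 = 25/12

25/12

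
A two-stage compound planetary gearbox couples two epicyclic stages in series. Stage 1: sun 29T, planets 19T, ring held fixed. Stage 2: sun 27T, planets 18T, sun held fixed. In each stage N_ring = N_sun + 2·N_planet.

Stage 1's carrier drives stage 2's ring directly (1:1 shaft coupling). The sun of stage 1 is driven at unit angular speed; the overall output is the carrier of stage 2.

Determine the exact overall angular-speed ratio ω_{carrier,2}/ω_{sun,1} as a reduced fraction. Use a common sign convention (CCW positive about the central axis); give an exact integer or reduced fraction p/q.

Stage 1: N_ring = 29 + 2·19 = 67
Stage 1: 29(ω_s−ω_c) = −67(ω_r−ω_c),  ω_r=0, ω_s=1
Stage 1: 29(1−ω_c) = −67(0−ω_c)  ⇒  96ω_c = 29  ⇒  ω_c = 29/96
  ⇒ ω_c¹/ω_s¹ = 29/96
Stage 2: N_ring = 27 + 2·18 = 63
Stage 2: 27(ω_s−ω_c) = −63(ω_r−ω_c),  ω_s=0, ω_r=1
Stage 2: 27(0−ω_c) = −63(1−ω_c)  ⇒  90ω_c = 63  ⇒  ω_c = 7/10
  ⇒ ω_c²/ω_r² = 7/10
Coupling ω_r² = ω_c¹ ⇒ overall = 29/96 × 7/10 = 203/960

203/960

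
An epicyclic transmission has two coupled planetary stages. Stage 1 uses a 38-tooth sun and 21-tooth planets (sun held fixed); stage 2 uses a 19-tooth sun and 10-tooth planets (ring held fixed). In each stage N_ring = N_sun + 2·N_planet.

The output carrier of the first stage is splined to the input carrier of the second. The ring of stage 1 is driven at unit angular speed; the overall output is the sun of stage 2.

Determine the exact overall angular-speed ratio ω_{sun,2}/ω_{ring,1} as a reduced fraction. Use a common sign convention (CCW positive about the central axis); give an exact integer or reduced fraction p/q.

Stage 1: N_ring = 38 + 2·21 = 80
Stage 1: 38(ω_s−ω_c) = −80(ω_r−ω_c),  ω_s=0, ω_r=1
Stage 1: 38(0−ω_c) = −80(1−ω_c)  ⇒  118ω_c = 80  ⇒  ω_c = 40/59
  ⇒ ω_c¹/ω_r¹ = 40/59
Stage 2: N_ring = 19 + 2·10 = 39
Stage 2: 19(ω_s−ω_c) = −39(ω_r−ω_c),  ω_r=0, ω_c=1
Stage 2: ω_s = 1 − (39/19)(0−1) = 58/19
  ⇒ ω_s²/ω_c² = 58/19
Coupling ω_c² = ω_c¹ ⇒ overall = 40/59 × 58/19 = 2320/1121

2320/1121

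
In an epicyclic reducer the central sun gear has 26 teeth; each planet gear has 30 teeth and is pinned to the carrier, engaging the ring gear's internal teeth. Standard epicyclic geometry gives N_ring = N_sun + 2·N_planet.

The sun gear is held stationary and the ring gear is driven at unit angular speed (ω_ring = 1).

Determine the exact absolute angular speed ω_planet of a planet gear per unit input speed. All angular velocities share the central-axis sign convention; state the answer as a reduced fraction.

N_ring = 26 + 2·30 = 86
26(ω_s−ω_c) = −86(ω_r−ω_c),  ω_s=0, ω_r=1
26(0−ω_c) = −86(1−ω_c)  ⇒  112ω_c = 86  ⇒  ω_c = 43/56
sun–planet: 26·(0−43/56) = −30·(ω_p−ω_c)  ⇒  ω_p−ω_c = −(26/30)·(-43/56) = 559/840
ω_p = 43/56 + 559/840 = 43/30

43/30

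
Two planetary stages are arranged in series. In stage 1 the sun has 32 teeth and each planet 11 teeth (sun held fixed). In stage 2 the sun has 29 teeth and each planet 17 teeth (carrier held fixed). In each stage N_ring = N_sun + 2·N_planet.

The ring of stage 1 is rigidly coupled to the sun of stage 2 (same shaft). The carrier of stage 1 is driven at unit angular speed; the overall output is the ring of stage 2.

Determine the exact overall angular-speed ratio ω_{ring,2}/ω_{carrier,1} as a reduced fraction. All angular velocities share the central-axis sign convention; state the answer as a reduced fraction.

Stage 1: N_ring = 32 + 2·11 = 54
Stage 1: 32(ω_s−ω_c) = −54(ω_r−ω_c),  ω_s=0, ω_c=1
Stage 1: ω_r = 1 − (32/54)(0−1) = 43/27
  ⇒ ω_r¹/ω_c¹ = 43/27
Stage 2: N_ring = 29 + 2·17 = 63
Stage 2: 29(ω_s−ω_c) = −63(ω_r−ω_c),  ω_c=0, ω_s=1
Stage 2: ω_r = 0 − (29/63)(1−0) = -29/63
  ⇒ ω_r²/ω_s² = -29/63
Coupling ω_s² = ω_r¹ ⇒ overall = 43/27 × -29/63 = -1247/1701

-1247/1701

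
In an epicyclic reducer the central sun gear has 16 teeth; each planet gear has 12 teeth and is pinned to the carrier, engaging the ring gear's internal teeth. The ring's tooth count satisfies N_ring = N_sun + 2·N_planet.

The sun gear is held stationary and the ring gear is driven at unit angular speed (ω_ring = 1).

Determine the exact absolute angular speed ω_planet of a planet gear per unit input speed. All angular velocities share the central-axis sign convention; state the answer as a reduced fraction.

N_ring = 16 + 2·12 = 40
16(ω_s−ω_c) = −40(ω_r−ω_c),  ω_s=0, ω_r=1
16(0−ω_c) = −40(1−ω_c)  ⇒  56ω_c = 40  ⇒  ω_c = 5/7
sun–planet: 16·(0−5/7) = −12·(ω_p−ω_c)  ⇒  ω_p−ω_c = −(16/12)·(-5/7) = 20/21
ω_p = 5/7 + 20/21 = 5/3

5/3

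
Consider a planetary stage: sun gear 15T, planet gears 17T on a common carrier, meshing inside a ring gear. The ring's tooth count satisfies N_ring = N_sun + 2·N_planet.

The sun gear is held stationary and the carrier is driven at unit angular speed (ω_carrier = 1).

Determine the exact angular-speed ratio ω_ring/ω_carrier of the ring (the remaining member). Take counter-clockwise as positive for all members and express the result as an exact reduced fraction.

64/49

N_ring = 15 + 2·17 = 49
15(ω_s−ω_c) = −49(ω_r−ω_c),  ω_s=0, ω_c=1
ω_r = 1 − (15/49)(0−1) = 64/49
ω_r/ω_c = 64/49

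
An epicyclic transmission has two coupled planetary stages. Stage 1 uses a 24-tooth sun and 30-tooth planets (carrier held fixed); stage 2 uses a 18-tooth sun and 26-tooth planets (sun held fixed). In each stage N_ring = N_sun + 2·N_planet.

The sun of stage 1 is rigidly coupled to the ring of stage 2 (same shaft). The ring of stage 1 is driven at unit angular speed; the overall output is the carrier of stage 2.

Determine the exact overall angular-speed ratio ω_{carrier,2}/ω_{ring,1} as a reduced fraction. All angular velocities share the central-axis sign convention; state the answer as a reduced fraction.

-245/88

Stage 1: N_ring = 24 + 2·30 = 84
Stage 1: 24(ω_s−ω_c) = −84(ω_r−ω_c),  ω_c=0, ω_r=1
Stage 1: ω_s = 0 − (84/24)(1−0) = -7/2
  ⇒ ω_s¹/ω_r¹ = -7/2
Stage 2: N_ring = 18 + 2·26 = 70
Stage 2: 18(ω_s−ω_c) = −70(ω_r−ω_c),  ω_s=0, ω_r=1
Stage 2: 18(0−ω_c) = −70(1−ω_c)  ⇒  88ω_c = 70  ⇒  ω_c = 35/44
  ⇒ ω_c²/ω_r² = 35/44
Coupling ω_r² = ω_s¹ ⇒ overall = -7/2 × 35/44 = -245/88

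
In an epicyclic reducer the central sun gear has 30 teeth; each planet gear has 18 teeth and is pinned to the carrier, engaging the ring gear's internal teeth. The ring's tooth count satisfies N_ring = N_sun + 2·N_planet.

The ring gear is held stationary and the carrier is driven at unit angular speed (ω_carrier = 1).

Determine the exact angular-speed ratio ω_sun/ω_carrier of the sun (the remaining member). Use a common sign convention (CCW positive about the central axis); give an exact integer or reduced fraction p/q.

N_ring = 30 + 2·18 = 66
30(ω_s−ω_c) = −66(ω_r−ω_c),  ω_r=0, ω_c=1
ω_s = 1 − (66/30)(0−1) = 16/5
ω_s/ω_c = 16/5

16/5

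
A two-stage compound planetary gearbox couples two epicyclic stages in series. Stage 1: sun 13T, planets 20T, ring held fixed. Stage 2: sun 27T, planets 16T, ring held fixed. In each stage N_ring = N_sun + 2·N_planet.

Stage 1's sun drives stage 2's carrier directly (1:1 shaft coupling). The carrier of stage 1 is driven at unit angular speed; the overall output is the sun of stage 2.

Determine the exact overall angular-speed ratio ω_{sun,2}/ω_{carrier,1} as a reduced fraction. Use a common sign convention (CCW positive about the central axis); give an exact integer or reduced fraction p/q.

1892/117

Stage 1: N_ring = 13 + 2·20 = 53
Stage 1: 13(ω_s−ω_c) = −53(ω_r−ω_c),  ω_r=0, ω_c=1
Stage 1: ω_s = 1 − (53/13)(0−1) = 66/13
  ⇒ ω_s¹/ω_c¹ = 66/13
Stage 2: N_ring = 27 + 2·16 = 59
Stage 2: 27(ω_s−ω_c) = −59(ω_r−ω_c),  ω_r=0, ω_c=1
Stage 2: ω_s = 1 − (59/27)(0−1) = 86/27
  ⇒ ω_s²/ω_c² = 86/27
Coupling ω_c² = ω_s¹ ⇒ overall = 66/13 × 86/27 = 1892/117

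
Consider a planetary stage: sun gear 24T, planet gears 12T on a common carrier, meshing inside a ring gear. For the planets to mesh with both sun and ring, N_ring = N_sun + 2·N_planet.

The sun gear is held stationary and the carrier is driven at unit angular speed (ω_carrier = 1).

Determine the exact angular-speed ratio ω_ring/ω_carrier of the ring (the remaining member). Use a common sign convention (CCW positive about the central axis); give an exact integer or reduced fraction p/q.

3/2

N_ring = 24 + 2·12 = 48
24(ω_s−ω_c) = −48(ω_r−ω_c),  ω_s=0, ω_c=1
ω_r = 1 − (24/48)(0−1) = 3/2
ω_r/ω_c = 3/2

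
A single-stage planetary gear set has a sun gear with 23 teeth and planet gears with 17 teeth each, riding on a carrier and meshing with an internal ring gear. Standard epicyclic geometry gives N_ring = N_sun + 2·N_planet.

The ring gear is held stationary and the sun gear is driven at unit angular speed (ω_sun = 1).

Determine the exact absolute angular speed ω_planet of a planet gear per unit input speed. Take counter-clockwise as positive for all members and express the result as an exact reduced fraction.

N_ring = 23 + 2·17 = 57
23(ω_s−ω_c) = −57(ω_r−ω_c),  ω_r=0, ω_s=1
23(1−ω_c) = −57(0−ω_c)  ⇒  80ω_c = 23  ⇒  ω_c = 23/80
sun–planet: 23·(1−23/80) = −17·(ω_p−ω_c)  ⇒  ω_p−ω_c = −(23/17)·(57/80) = -1311/1360
ω_p = 23/80 − 1311/1360 = -23/34

-23/34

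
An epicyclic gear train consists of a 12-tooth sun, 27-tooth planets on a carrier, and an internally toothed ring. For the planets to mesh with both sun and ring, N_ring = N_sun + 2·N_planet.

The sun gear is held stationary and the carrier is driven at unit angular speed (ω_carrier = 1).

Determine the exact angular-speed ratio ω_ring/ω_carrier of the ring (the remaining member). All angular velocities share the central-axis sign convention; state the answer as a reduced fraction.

N_ring = 12 + 2·27 = 66
12(ω_s−ω_c) = −66(ω_r−ω_c),  ω_s=0, ω_c=1
ω_r = 1 − (12/66)(0−1) = 13/11
ω_r/ω_c = 13/11

13/11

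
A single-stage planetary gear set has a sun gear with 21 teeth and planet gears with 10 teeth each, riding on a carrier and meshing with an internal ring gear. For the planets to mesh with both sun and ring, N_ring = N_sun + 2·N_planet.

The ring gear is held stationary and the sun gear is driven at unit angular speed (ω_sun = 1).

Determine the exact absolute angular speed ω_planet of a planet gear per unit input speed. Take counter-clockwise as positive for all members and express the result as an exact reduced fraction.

N_ring = 21 + 2·10 = 41
21(ω_s−ω_c) = −41(ω_r−ω_c),  ω_r=0, ω_s=1
21(1−ω_c) = −41(0−ω_c)  ⇒  62ω_c = 21  ⇒  ω_c = 21/62
sun–planet: 21·(1−21/62) = −10·(ω_p−ω_c)  ⇒  ω_p−ω_c = −(21/10)·(41/62) = -861/620
ω_p = 21/62 − 861/620 = -21/20

-21/20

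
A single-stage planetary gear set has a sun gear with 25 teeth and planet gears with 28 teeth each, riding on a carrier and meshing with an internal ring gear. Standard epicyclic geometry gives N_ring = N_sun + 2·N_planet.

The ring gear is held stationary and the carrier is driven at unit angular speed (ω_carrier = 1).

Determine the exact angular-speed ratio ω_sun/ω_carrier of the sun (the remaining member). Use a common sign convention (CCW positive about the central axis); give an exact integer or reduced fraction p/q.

106/25

N_ring = 25 + 2·28 = 81
25(ω_s−ω_c) = −81(ω_r−ω_c),  ω_r=0, ω_c=1
ω_s = 1 − (81/25)(0−1) = 106/25
ω_s/ω_c = 106/25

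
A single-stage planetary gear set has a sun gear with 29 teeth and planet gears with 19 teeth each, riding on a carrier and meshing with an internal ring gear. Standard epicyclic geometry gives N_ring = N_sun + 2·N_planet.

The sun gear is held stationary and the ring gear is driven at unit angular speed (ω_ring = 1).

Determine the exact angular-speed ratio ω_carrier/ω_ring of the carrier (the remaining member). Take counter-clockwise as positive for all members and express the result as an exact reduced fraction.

N_ring = 29 + 2·19 = 67
29(ω_s−ω_c) = −67(ω_r−ω_c),  ω_s=0, ω_r=1
29(0−ω_c) = −67(1−ω_c)  ⇒  96ω_c = 67  ⇒  ω_c = 67/96
ω_c/ω_r = 67/96

67/96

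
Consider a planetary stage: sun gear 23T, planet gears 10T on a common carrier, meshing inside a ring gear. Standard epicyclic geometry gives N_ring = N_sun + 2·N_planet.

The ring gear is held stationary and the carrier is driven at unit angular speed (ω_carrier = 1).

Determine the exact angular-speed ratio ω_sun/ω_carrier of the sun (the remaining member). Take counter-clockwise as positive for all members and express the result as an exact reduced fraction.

66/23

N_ring = 23 + 2·10 = 43
23(ω_s−ω_c) = −43(ω_r−ω_c),  ω_r=0, ω_c=1
ω_s = 1 − (43/23)(0−1) = 66/23
ω_s/ω_c = 66/23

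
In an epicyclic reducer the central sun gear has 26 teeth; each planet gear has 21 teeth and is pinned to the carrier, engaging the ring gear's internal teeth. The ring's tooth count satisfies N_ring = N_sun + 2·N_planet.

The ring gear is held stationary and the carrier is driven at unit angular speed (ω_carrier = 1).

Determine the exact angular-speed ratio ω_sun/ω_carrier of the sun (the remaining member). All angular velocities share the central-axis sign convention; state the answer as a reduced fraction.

47/13

N_ring = 26 + 2·21 = 68
26(ω_s−ω_c) = −68(ω_r−ω_c),  ω_r=0, ω_c=1
ω_s = 1 − (68/26)(0−1) = 47/13
ω_s/ω_c = 47/13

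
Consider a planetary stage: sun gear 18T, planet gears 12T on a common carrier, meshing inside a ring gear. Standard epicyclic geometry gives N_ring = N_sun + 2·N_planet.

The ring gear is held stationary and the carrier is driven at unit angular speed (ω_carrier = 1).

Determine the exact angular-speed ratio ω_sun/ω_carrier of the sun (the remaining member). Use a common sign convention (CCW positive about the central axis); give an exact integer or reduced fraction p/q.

10/3

N_ring = 18 + 2·12 = 42
18(ω_s−ω_c) = −42(ω_r−ω_c),  ω_r=0, ω_c=1
ω_s = 1 − (42/18)(0−1) = 10/3
ω_s/ω_c = 10/3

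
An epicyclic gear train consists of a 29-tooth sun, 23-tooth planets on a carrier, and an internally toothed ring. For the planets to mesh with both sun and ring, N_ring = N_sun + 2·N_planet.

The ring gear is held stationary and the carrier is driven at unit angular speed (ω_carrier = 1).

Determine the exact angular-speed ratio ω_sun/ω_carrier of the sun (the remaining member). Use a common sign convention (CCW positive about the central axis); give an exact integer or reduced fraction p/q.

N_ring = 29 + 2·23 = 75
29(ω_s−ω_c) = −75(ω_r−ω_c),  ω_r=0, ω_c=1
ω_s = 1 − (75/29)(0−1) = 104/29
ω_s/ω_c = 104/29

104/29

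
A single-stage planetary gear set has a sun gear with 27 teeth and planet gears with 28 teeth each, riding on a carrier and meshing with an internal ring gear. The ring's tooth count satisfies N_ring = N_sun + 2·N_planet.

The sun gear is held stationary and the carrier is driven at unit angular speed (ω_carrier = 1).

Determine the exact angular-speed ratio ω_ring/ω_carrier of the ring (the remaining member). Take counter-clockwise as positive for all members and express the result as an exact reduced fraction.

N_ring = 27 + 2·28 = 83
27(ω_s−ω_c) = −83(ω_r−ω_c),  ω_s=0, ω_c=1
ω_r = 1 − (27/83)(0−1) = 110/83
ω_r/ω_c = 110/83

110/83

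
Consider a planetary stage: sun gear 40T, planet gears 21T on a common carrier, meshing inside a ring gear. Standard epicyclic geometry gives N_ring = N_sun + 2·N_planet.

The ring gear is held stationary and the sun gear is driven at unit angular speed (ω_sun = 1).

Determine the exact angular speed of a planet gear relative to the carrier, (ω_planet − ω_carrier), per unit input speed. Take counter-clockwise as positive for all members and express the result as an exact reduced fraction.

-1640/1281

N_ring = 40 + 2·21 = 82
40(ω_s−ω_c) = −82(ω_r−ω_c),  ω_r=0, ω_s=1
40(1−ω_c) = −82(0−ω_c)  ⇒  122ω_c = 40  ⇒  ω_c = 20/61
sun–planet: 40·(1−20/61) = −21·(ω_p−ω_c)  ⇒  ω_p−ω_c = −(40/21)·(41/61) = -1640/1281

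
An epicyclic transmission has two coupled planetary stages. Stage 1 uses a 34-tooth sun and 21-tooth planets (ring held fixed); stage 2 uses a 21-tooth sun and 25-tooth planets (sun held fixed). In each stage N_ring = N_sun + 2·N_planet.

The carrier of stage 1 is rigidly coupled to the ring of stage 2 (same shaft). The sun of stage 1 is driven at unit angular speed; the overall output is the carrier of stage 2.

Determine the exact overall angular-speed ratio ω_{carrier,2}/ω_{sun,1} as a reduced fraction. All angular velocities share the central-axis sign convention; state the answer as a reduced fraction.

Stage 1: N_ring = 34 + 2·21 = 76
Stage 1: 34(ω_s−ω_c) = −76(ω_r−ω_c),  ω_r=0, ω_s=1
Stage 1: 34(1−ω_c) = −76(0−ω_c)  ⇒  110ω_c = 34  ⇒  ω_c = 17/55
  ⇒ ω_c¹/ω_s¹ = 17/55
Stage 2: N_ring = 21 + 2·25 = 71
Stage 2: 21(ω_s−ω_c) = −71(ω_r−ω_c),  ω_s=0, ω_r=1
Stage 2: 21(0−ω_c) = −71(1−ω_c)  ⇒  92ω_c = 71  ⇒  ω_c = 71/92
  ⇒ ω_c²/ω_r² = 71/92
Coupling ω_r² = ω_c¹ ⇒ overall = 17/55 × 71/92 = 1207/5060

1207/5060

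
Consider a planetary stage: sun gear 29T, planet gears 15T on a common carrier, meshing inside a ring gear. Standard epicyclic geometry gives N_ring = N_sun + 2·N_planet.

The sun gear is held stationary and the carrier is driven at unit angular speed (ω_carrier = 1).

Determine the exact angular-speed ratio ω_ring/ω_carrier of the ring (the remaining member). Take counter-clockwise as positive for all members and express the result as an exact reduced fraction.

N_ring = 29 + 2·15 = 59
29(ω_s−ω_c) = −59(ω_r−ω_c),  ω_s=0, ω_c=1
ω_r = 1 − (29/59)(0−1) = 88/59
ω_r/ω_c = 88/59

88/59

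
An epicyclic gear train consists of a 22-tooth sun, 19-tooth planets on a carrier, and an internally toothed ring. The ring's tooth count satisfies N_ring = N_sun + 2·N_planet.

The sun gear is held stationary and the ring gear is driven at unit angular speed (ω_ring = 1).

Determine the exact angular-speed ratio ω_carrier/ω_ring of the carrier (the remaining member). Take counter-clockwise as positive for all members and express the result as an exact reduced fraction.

30/41

N_ring = 22 + 2·19 = 60
22(ω_s−ω_c) = −60(ω_r−ω_c),  ω_s=0, ω_r=1
22(0−ω_c) = −60(1−ω_c)  ⇒  82ω_c = 60  ⇒  ω_c = 30/41
ω_c/ω_r = 30/41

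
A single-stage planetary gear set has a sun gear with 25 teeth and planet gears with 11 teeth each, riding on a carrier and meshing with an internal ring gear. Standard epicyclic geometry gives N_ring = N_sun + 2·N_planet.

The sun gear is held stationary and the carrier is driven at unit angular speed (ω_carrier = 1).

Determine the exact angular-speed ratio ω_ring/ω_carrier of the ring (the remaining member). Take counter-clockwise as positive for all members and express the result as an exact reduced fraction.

N_ring = 25 + 2·11 = 47
25(ω_s−ω_c) = −47(ω_r−ω_c),  ω_s=0, ω_c=1
ω_r = 1 − (25/47)(0−1) = 72/47
ω_r/ω_c = 72/47

72/47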